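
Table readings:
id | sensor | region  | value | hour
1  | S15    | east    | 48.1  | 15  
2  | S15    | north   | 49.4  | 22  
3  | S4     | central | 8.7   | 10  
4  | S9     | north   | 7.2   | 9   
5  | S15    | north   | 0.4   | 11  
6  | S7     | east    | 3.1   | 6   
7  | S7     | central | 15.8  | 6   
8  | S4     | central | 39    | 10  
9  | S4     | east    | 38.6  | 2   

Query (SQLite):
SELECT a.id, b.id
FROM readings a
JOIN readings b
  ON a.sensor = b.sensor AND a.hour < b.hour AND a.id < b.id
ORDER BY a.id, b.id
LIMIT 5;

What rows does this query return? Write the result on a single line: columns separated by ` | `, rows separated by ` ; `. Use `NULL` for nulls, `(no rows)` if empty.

1 | 2

Pairs (a,b) with same sensor, a.hour < b.hour, a.id < b.id.
sensor groups: S15:{1,2,5} S4:{3,8,9} S7:{6,7} S9:{4}
Ordered by (a.id, b.id); first 5.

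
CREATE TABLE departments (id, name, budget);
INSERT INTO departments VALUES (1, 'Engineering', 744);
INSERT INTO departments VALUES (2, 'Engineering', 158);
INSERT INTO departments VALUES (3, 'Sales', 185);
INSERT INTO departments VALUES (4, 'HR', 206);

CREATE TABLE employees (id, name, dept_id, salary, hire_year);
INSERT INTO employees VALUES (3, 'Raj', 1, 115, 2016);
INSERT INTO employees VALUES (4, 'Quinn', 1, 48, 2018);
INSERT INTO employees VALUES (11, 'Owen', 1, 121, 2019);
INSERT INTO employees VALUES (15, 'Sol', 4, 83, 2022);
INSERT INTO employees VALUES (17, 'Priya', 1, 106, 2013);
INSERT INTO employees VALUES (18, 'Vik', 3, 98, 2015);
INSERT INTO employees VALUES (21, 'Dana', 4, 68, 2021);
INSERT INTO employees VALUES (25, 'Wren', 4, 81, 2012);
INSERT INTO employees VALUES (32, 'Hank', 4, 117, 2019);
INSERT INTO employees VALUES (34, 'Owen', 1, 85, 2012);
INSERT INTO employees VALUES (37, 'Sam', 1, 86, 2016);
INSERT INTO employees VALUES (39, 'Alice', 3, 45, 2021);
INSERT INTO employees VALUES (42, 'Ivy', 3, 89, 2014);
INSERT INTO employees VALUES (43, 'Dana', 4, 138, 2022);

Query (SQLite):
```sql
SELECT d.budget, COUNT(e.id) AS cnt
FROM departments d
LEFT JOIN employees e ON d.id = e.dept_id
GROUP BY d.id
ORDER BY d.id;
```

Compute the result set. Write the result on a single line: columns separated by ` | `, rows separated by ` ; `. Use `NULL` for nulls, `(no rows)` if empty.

LEFT JOIN keeps every departments row; unmatched ones get NULL for employees columns.
Group by departments.id and compute COUNT(e.id). COUNT(col) of an all-NULL group is 0.
  1: ids {3, 4, 11, 17, 34, 37} → COUNT(e.id)=6
  2: ids {—} → COUNT(e.id)=0
  3: ids {18, 39, 42} → COUNT(e.id)=3
  4: ids {15, 21, 25, 32, 43} → COUNT(e.id)=5

744 | 6 ; 158 | 0 ; 185 | 3 ; 206 | 5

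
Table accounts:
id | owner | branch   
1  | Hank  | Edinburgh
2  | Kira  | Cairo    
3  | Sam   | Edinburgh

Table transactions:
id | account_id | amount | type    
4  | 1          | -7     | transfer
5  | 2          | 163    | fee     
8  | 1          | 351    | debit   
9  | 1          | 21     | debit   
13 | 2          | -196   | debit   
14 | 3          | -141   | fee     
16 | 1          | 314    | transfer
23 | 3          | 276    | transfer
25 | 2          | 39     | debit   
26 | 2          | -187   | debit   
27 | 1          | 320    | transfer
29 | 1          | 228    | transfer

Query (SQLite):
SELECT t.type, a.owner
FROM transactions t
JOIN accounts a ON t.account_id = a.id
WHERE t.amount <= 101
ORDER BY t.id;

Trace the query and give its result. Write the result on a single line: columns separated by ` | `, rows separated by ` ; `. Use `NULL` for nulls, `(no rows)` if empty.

Each transactions row matches the accounts row where account_id = accounts.id.
Then keep rows with t.amount <= 101.

transfer | Hank ; debit | Hank ; debit | Kira ; fee | Sam ; debit | Kira ; debit | Kira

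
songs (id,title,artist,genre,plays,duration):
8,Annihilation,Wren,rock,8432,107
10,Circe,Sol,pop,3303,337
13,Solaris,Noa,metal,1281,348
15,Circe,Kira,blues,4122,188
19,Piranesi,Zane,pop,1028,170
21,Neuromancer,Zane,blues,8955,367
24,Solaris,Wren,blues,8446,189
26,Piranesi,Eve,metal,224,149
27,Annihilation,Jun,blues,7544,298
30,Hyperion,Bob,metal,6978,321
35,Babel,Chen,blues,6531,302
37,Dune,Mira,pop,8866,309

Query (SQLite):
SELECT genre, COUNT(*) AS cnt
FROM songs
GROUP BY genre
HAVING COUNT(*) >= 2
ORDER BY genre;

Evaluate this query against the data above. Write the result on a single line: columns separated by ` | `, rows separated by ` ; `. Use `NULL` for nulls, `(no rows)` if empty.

blues | 5 ; metal | 3 ; pop | 3

Partition songs by genre; compute COUNT(*) within each group.
HAVING: keep groups with count ≥ 2.
  blues: ids {15, 21, 24, 27, 35} → COUNT(*)=5
  metal: ids {13, 26, 30} → COUNT(*)=3
  pop: ids {10, 19, 37} → COUNT(*)=3
  rock: ids {8} → COUNT(*)=1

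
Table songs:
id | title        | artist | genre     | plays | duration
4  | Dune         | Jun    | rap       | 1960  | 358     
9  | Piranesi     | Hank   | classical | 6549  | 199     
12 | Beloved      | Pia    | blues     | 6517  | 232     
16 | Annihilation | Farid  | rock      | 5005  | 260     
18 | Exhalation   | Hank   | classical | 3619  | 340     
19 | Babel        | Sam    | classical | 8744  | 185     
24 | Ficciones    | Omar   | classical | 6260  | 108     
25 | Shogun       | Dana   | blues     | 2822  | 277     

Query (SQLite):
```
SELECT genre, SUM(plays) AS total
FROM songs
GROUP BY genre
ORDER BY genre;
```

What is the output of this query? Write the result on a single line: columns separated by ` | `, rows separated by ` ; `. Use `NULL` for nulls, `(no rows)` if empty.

blues | 9339 ; classical | 25172 ; rap | 1960 ; rock | 5005

Partition songs by genre; compute SUM(plays) within each group.
  blues: ids {12, 25} → SUM(plays)=9339
  classical: ids {9, 18, 19, 24} → SUM(plays)=25172
  rap: ids {4} → SUM(plays)=1960
  rock: ids {16} → SUM(plays)=5005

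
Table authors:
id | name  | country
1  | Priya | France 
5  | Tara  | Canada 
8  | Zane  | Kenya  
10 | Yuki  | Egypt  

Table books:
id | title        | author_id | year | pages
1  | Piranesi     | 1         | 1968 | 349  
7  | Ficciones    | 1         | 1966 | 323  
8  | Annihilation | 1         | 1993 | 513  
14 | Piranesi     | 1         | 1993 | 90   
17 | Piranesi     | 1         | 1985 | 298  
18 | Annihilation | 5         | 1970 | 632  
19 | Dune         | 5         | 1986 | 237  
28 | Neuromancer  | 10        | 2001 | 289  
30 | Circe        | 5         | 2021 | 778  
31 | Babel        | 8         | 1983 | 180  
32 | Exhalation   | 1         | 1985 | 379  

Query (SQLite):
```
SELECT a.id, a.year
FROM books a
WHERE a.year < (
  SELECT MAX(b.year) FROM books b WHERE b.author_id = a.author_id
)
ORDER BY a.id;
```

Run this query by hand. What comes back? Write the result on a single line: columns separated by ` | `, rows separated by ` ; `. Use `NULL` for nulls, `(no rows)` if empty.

1 | 1968 ; 7 | 1966 ; 17 | 1985 ; 18 | 1970 ; 19 | 1986 ; 32 | 1985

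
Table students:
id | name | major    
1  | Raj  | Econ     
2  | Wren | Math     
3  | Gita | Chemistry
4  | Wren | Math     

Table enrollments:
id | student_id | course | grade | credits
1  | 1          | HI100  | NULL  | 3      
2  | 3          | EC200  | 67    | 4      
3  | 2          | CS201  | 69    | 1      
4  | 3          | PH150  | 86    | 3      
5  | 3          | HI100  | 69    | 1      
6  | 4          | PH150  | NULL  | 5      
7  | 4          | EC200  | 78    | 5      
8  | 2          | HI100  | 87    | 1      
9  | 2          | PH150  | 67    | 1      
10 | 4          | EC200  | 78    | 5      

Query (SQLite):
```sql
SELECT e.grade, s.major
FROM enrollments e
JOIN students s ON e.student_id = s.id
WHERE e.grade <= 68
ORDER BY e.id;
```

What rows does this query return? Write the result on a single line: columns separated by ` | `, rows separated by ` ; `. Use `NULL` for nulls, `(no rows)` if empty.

67 | Chemistry ; 67 | Math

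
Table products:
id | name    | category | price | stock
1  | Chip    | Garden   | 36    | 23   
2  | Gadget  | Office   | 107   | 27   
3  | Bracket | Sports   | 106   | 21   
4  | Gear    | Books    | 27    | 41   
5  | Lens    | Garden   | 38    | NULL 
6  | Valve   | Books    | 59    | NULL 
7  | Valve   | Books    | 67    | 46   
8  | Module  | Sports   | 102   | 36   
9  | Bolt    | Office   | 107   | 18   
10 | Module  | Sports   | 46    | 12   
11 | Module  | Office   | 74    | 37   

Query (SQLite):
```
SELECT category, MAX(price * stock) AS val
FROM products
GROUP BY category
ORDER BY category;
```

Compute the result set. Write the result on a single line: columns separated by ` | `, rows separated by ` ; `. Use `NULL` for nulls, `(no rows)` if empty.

For each row compute price * stock.
Group by category; take MAX of the expression per group.
  Books: ids {4, 6, 7} → MAX(price * stock)=3082
  Garden: ids {1, 5} → MAX(price * stock)=828
  Office: ids {2, 9, 11} → MAX(price * stock)=2889
  Sports: ids {3, 8, 10} → MAX(price * stock)=3672

Books | 3082 ; Garden | 828 ; Office | 2889 ; Sports | 3672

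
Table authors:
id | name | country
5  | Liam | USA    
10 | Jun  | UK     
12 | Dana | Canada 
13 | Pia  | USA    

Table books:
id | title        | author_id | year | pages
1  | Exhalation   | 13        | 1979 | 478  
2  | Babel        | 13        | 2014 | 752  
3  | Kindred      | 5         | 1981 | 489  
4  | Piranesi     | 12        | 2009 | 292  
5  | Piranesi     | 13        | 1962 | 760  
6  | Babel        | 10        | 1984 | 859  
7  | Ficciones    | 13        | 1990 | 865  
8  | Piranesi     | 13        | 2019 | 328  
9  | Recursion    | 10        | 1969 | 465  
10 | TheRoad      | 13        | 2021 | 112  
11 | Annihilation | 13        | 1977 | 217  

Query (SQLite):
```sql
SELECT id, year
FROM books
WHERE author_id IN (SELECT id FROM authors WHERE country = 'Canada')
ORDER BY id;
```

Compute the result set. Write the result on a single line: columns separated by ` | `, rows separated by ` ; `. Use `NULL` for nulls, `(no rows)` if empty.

4 | 2009

Inner query: authors.id where country = 'Canada'.
Outer: keep books rows whose author_id is in that set.
Inner query → {12}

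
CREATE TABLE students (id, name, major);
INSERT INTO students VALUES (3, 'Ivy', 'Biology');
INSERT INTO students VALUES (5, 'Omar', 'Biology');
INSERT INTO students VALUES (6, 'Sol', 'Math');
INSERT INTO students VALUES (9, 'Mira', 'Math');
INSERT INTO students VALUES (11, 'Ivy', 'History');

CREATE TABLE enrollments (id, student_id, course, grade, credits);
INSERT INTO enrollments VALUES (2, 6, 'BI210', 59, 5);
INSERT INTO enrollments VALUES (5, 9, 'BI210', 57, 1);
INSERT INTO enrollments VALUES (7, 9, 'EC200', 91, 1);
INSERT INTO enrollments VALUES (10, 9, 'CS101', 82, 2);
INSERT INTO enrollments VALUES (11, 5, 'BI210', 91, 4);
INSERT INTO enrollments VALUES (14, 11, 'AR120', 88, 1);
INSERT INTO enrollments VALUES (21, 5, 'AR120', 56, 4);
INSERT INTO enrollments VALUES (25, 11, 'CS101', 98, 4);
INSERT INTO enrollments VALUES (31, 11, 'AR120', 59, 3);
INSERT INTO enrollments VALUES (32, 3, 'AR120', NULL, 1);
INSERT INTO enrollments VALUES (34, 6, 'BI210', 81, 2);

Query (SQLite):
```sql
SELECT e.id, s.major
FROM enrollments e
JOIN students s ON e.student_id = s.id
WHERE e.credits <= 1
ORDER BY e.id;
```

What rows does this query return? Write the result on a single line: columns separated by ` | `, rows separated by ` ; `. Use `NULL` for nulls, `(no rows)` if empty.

5 | Math ; 7 | Math ; 14 | History ; 32 | Biology

Each enrollments row matches the students row where student_id = students.id.
Then keep rows with e.credits <= 1.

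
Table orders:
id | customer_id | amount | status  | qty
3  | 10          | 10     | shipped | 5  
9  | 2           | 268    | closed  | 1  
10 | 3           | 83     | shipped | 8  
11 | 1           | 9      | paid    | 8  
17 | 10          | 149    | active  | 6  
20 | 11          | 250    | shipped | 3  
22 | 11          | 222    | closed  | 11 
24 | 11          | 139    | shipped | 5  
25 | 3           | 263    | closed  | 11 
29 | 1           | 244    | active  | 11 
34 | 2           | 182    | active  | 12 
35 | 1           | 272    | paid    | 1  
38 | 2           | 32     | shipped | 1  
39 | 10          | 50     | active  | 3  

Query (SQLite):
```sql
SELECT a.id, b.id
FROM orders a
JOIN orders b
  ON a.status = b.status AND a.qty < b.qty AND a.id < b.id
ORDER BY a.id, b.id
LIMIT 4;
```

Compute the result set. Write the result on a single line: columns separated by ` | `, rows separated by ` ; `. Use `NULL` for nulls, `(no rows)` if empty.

3 | 10 ; 9 | 22 ; 9 | 25 ; 17 | 29

Pairs (a,b) with same status, a.qty < b.qty, a.id < b.id.
status groups: active:{17,29,34,39} closed:{9,22,25} paid:{11,35} shipped:{3,10,20,24,38}
Ordered by (a.id, b.id); first 4.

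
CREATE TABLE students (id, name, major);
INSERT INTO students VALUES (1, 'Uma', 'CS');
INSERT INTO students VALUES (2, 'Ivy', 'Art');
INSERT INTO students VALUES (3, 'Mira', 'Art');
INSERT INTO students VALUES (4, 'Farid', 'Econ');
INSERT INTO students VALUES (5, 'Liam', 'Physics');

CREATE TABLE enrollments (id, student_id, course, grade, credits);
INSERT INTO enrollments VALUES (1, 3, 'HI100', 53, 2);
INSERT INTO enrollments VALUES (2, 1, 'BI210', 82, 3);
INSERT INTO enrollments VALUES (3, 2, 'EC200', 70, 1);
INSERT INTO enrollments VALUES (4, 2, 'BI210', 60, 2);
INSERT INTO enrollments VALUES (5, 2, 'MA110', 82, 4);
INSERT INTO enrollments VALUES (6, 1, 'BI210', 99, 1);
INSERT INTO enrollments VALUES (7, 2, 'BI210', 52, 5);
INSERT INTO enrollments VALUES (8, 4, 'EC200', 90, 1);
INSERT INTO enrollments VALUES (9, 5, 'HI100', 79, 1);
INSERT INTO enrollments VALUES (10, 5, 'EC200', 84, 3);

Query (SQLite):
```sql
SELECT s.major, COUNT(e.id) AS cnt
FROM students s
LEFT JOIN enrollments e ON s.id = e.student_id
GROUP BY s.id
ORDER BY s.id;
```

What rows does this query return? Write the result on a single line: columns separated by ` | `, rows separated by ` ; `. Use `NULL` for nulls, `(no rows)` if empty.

LEFT JOIN keeps every students row; unmatched ones get NULL for enrollments columns.
Group by students.id and compute COUNT(e.id). COUNT(col) of an all-NULL group is 0.
  1: ids {2, 6} → COUNT(e.id)=2
  2: ids {3, 4, 5, 7} → COUNT(e.id)=4
  3: ids {1} → COUNT(e.id)=1
  4: ids {8} → COUNT(e.id)=1
  5: ids {9, 10} → COUNT(e.id)=2

CS | 2 ; Art | 4 ; Art | 1 ; Econ | 1 ; Physics | 2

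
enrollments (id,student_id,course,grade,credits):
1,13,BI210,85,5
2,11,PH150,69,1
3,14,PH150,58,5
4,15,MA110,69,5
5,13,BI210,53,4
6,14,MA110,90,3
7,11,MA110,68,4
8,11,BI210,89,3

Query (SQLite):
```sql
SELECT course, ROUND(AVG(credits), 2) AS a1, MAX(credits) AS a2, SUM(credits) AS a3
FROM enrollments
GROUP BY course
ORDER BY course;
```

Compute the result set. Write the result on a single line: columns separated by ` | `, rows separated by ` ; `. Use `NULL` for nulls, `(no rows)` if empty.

BI210 | 4 | 5 | 12 ; MA110 | 4 | 5 | 12 ; PH150 | 3 | 5 | 6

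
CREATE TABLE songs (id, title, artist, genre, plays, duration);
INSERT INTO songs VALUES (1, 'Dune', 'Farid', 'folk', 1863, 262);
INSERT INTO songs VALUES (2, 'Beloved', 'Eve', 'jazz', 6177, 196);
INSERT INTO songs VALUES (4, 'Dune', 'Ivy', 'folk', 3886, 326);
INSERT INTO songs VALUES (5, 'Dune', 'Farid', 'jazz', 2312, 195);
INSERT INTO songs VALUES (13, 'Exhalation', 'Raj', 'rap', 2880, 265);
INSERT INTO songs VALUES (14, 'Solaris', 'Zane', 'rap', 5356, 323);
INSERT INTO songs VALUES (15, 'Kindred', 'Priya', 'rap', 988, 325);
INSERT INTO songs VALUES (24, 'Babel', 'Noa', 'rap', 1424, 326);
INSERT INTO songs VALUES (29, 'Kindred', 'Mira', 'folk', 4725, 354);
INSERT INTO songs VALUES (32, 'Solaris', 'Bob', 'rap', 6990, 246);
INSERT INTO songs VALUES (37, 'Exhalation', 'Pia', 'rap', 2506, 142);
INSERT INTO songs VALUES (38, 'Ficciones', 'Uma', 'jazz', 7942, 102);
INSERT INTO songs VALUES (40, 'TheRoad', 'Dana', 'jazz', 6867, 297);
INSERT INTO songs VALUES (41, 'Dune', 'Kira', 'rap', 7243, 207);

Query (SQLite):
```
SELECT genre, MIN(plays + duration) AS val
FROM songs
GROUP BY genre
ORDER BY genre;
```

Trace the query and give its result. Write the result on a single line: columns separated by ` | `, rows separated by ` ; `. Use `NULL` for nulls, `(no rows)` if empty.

folk | 2125 ; jazz | 2507 ; rap | 1313

For each row compute plays + duration.
Group by genre; take MIN of the expression per group.
  folk: ids {1, 4, 29} → MIN(plays + duration)=2125
  jazz: ids {2, 5, 38, 40} → MIN(plays + duration)=2507
  rap: ids {13, 14, 15, 24, 32, 37, 41} → MIN(plays + duration)=1313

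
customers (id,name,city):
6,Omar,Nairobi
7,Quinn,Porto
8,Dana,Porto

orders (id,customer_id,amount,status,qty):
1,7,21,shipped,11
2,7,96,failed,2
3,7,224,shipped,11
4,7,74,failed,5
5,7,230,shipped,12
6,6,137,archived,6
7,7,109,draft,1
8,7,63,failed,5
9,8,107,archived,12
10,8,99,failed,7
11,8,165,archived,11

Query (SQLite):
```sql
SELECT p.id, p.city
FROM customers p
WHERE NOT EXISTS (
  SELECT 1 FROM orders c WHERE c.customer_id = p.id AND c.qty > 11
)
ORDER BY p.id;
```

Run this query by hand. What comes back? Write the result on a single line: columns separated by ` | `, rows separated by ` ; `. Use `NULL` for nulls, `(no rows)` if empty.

6 | Nairobi

For each customers row, check whether any orders with matching customer_id has qty > 11.
Keep rows where that is false.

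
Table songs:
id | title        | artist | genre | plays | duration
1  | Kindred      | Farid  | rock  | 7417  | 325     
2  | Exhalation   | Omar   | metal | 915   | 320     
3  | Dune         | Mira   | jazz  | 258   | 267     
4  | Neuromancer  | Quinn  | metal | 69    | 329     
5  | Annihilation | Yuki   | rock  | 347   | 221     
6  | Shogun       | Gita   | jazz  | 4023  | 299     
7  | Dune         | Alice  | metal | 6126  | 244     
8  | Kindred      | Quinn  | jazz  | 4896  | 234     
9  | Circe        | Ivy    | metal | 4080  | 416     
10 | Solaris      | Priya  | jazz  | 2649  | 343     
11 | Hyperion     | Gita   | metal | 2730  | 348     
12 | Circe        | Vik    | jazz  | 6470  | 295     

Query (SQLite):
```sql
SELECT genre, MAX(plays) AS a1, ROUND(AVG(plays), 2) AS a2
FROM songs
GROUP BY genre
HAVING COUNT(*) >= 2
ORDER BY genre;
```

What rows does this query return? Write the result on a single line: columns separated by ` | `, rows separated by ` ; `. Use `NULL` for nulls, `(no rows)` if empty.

jazz | 6470 | 3659.2 ; metal | 6126 | 2784 ; rock | 7417 | 3882

Group songs by genre.
Per group compute: MAX(plays), ROUND(AVG(plays), 2).
HAVING: drop groups with fewer than 2 rows.
  jazz: ids {3, 6, 8, 10, 12} → MAX(plays)=6470, ROUND(AVG(plays), 2)=3659.2
  metal: ids {2, 4, 7, 9, 11} → MAX(plays)=6126, ROUND(AVG(plays), 2)=2784
  rock: ids {1, 5} → MAX(plays)=7417, ROUND(AVG(plays), 2)=3882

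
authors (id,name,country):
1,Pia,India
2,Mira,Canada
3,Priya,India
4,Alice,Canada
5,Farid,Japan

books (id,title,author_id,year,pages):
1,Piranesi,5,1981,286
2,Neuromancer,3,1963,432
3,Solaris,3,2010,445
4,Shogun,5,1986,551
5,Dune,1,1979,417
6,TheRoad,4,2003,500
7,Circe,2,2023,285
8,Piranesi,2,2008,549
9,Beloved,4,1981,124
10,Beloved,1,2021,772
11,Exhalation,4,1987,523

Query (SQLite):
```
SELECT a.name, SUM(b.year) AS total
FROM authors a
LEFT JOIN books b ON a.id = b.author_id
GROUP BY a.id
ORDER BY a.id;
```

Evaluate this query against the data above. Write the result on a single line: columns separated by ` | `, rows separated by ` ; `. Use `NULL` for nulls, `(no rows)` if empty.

Pia | 4000 ; Mira | 4031 ; Priya | 3973 ; Alice | 5971 ; Farid | 3967

LEFT JOIN keeps every authors row; unmatched ones get NULL for books columns.
Group by authors.id and compute SUM(b.year). SUM over an all-NULL group is NULL.
  1: ids {5, 10} → SUM(b.year)=4000
  2: ids {7, 8} → SUM(b.year)=4031
  3: ids {2, 3} → SUM(b.year)=3973
  4: ids {6, 9, 11} → SUM(b.year)=5971
  5: ids {1, 4} → SUM(b.year)=3967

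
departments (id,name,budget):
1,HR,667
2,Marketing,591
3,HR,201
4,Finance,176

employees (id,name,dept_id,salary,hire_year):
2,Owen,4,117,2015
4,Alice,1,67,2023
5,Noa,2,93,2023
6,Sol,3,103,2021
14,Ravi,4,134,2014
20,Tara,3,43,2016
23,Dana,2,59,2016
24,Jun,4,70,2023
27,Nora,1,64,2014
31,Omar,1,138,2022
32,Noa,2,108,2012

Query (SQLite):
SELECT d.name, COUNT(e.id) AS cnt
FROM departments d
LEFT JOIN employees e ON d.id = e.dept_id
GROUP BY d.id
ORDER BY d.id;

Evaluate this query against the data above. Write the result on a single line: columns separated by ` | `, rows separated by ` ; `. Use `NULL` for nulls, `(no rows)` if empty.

LEFT JOIN keeps every departments row; unmatched ones get NULL for employees columns.
Group by departments.id and compute COUNT(e.id). COUNT(col) of an all-NULL group is 0.
  1: ids {4, 27, 31} → COUNT(e.id)=3
  2: ids {5, 23, 32} → COUNT(e.id)=3
  3: ids {6, 20} → COUNT(e.id)=2
  4: ids {2, 14, 24} → COUNT(e.id)=3

HR | 3 ; Marketing | 3 ; HR | 2 ; Finance | 3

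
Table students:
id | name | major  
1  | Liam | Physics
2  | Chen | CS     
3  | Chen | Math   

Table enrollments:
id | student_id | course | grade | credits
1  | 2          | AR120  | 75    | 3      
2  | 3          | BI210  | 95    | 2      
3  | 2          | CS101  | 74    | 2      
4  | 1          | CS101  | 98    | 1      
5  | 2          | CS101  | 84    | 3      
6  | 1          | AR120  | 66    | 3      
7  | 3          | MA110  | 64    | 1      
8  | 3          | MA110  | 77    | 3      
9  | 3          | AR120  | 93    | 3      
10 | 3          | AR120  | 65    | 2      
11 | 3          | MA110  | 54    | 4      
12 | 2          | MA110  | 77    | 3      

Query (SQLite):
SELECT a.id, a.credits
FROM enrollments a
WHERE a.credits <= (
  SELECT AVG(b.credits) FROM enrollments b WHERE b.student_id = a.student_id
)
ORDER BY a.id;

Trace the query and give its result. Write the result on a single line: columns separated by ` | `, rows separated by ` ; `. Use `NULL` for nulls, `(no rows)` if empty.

2 | 2 ; 3 | 2 ; 4 | 1 ; 7 | 1 ; 10 | 2

For each enrollments row a, compute AVG(credits) over rows sharing a.student_id.
Keep row a if a.credits <= that per-group AVG.
  student_id=1: AVG(credits) = 2.0
  student_id=2: AVG(credits) = 2.75
  student_id=3: AVG(credits) = 2.5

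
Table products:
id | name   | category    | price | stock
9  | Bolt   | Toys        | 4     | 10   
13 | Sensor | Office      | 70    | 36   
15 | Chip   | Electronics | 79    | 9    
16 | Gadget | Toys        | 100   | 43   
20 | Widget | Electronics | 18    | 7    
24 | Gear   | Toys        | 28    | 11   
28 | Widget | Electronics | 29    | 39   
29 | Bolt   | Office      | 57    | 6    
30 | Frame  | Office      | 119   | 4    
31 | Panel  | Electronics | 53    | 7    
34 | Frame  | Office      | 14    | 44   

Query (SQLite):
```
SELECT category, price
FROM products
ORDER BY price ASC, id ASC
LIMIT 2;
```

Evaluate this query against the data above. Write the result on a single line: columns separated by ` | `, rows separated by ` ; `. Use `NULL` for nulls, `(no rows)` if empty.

Toys | 4 ; Office | 14

Sort by price asc, tiebreak id asc: (4, id=9), (14, id=34), (18, id=20), (28, id=24), (29, id=28) …. Take first 2.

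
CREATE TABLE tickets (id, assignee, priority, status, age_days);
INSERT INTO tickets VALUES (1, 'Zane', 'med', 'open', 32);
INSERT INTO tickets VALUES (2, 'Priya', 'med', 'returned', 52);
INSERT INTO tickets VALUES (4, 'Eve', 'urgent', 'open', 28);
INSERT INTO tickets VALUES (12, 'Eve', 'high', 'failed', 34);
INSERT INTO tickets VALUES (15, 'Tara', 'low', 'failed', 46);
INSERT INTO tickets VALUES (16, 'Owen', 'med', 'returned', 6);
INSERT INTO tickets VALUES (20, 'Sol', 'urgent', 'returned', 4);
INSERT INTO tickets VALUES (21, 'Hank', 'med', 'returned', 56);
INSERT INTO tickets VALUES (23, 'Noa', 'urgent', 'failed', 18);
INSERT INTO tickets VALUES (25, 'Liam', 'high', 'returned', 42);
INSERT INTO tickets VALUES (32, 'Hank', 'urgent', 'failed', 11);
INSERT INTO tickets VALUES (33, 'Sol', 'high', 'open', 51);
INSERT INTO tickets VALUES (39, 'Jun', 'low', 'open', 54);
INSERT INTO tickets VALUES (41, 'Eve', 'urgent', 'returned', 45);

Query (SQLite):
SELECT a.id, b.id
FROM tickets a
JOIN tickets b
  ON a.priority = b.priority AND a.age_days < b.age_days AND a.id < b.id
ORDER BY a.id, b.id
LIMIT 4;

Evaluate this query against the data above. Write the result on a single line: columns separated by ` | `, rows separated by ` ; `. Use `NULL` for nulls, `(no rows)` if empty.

1 | 2 ; 1 | 21 ; 2 | 21 ; 4 | 41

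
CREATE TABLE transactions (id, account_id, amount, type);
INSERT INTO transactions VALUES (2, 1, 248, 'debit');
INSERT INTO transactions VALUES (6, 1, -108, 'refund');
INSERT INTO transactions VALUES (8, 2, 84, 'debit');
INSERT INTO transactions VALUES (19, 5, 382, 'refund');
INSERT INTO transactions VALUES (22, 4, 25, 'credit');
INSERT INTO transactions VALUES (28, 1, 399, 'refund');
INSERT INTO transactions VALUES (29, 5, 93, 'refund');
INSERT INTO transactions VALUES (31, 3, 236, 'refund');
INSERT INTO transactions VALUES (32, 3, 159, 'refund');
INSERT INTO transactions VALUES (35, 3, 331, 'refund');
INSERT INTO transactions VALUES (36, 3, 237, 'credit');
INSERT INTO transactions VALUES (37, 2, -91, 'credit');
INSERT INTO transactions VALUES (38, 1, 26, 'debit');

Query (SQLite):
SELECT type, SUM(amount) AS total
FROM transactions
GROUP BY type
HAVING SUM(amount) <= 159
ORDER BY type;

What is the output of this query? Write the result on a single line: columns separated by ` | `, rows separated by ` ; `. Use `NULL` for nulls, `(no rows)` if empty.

(no rows)

Partition transactions by type; compute SUM(amount) within each group.
HAVING: keep groups where SUM(amount) <= 159.
  credit: ids {22, 36, 37} → SUM(amount)=171
  debit: ids {2, 8, 38} → SUM(amount)=358
  refund: ids {6, 19, 28, 29, 31, 32, 35} → SUM(amount)=1492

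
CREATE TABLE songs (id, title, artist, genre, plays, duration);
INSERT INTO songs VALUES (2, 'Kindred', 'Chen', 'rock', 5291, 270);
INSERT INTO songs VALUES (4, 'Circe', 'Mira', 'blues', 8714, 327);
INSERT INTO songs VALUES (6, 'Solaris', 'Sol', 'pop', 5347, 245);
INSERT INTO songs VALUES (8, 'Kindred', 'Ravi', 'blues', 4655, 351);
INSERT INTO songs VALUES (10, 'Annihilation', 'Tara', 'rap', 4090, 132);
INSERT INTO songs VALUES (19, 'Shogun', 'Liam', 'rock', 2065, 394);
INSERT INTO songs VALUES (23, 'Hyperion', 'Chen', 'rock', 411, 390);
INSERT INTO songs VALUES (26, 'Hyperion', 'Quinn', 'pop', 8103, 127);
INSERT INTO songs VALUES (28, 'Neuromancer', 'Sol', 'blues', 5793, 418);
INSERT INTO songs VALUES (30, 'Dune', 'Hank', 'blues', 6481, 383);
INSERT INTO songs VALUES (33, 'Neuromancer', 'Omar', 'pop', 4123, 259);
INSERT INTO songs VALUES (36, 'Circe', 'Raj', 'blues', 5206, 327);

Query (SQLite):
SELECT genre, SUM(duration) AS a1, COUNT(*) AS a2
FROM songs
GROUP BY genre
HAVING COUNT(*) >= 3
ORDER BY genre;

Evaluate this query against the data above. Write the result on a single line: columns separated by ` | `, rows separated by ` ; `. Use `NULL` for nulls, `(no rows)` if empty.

Group songs by genre.
Per group compute: SUM(duration), COUNT(*).
HAVING: drop groups with fewer than 3 rows.
  blues: ids {4, 8, 28, 30, 36} → SUM(duration)=1806, COUNT(*)=5
  pop: ids {6, 26, 33} → SUM(duration)=631, COUNT(*)=3
  rap: ids {10} → SUM(duration)=132, COUNT(*)=1
  rock: ids {2, 19, 23} → SUM(duration)=1054, COUNT(*)=3

blues | 1806 | 5 ; pop | 631 | 3 ; rock | 1054 | 3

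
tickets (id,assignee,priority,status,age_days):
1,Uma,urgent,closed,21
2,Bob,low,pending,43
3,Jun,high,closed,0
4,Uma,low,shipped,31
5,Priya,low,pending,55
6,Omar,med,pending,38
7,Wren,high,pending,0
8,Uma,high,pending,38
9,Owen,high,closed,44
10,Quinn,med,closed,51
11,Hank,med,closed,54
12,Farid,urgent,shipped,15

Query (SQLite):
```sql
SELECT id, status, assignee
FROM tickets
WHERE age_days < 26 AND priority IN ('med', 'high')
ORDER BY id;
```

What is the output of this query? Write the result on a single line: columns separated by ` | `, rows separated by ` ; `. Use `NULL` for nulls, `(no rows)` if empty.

age_days < 26: ids {1, 3, 7, 12}
priority IN ('med', 'high'): ids {3, 6, 7, 8, 9, 10, 11}
Combine with AND.

3 | closed | Jun ; 7 | pending | Wren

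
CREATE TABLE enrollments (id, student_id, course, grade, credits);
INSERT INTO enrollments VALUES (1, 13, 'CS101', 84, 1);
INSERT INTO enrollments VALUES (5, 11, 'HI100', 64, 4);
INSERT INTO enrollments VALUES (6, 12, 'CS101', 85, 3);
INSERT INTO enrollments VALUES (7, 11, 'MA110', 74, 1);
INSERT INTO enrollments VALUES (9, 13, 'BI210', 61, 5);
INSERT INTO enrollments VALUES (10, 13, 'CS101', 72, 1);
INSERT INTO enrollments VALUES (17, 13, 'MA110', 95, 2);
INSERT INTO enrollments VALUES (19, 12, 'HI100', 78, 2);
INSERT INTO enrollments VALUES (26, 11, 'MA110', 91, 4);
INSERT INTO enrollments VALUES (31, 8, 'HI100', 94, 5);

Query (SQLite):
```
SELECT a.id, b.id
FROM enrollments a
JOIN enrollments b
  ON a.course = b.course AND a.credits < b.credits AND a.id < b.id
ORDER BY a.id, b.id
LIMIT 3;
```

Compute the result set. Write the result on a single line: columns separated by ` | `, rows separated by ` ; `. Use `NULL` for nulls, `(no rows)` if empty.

Pairs (a,b) with same course, a.credits < b.credits, a.id < b.id.
course groups: BI210:{9} CS101:{1,6,10} HI100:{5,19,31} MA110:{7,17,26}
Ordered by (a.id, b.id); first 3.

1 | 6 ; 5 | 31 ; 7 | 17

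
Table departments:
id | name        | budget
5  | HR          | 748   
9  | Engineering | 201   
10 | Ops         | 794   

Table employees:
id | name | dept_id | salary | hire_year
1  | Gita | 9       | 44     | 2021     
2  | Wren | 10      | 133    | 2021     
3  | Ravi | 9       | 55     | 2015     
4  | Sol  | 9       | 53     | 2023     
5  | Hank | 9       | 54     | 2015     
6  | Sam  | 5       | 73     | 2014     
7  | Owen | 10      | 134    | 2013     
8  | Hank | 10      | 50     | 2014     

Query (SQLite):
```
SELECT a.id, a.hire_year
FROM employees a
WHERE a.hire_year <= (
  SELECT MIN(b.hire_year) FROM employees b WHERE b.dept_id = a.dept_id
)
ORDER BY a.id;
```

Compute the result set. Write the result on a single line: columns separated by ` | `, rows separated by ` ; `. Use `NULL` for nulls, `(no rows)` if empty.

For each employees row a, compute MIN(hire_year) over rows sharing a.dept_id.
Keep row a if a.hire_year <= that per-group MIN.
  dept_id=5: MIN(hire_year) = 2014
  dept_id=9: MIN(hire_year) = 2015
  dept_id=10: MIN(hire_year) = 2013

3 | 2015 ; 5 | 2015 ; 6 | 2014 ; 7 | 2013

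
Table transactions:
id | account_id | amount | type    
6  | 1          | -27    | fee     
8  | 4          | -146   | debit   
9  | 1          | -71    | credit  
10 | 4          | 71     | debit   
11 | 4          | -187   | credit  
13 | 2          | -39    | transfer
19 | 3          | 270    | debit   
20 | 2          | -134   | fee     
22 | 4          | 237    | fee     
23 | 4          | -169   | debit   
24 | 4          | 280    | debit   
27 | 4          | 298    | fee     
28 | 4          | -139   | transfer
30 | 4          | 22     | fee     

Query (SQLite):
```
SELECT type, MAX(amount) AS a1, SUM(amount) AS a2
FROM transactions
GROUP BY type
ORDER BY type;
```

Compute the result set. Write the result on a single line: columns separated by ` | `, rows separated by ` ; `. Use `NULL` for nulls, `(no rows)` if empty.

Group transactions by type.
Per group compute: MAX(amount), SUM(amount).
  credit: ids {9, 11} → MAX(amount)=-71, SUM(amount)=-258
  debit: ids {8, 10, 19, 23, 24} → MAX(amount)=280, SUM(amount)=306
  fee: ids {6, 20, 22, 27, 30} → MAX(amount)=298, SUM(amount)=396
  transfer: ids {13, 28} → MAX(amount)=-39, SUM(amount)=-178

credit | -71 | -258 ; debit | 280 | 306 ; fee | 298 | 396 ; transfer | -39 | -178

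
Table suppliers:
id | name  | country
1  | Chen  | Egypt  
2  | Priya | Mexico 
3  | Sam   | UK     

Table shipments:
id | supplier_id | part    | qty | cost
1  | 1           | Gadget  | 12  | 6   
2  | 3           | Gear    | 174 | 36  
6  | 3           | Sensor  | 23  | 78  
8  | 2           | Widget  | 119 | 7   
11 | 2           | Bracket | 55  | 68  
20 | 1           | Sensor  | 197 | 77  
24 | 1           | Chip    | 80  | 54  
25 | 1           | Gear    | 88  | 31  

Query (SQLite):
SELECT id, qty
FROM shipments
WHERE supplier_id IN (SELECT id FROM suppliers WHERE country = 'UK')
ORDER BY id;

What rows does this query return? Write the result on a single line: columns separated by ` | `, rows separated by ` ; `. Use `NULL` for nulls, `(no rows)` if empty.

2 | 174 ; 6 | 23

Inner query: suppliers.id where country = 'UK'.
Outer: keep shipments rows whose supplier_id is in that set.
Inner query → {3}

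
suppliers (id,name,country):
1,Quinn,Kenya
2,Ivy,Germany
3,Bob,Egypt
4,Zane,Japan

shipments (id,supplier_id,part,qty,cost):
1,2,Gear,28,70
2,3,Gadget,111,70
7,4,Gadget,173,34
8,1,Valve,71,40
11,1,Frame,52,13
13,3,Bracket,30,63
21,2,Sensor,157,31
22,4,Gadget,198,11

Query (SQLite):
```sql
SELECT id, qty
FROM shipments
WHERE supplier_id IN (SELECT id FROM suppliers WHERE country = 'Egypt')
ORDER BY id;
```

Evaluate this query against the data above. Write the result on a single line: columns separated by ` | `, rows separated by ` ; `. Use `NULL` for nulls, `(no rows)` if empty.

Inner query: suppliers.id where country = 'Egypt'.
Outer: keep shipments rows whose supplier_id is in that set.
Inner query → {3}

2 | 111 ; 13 | 30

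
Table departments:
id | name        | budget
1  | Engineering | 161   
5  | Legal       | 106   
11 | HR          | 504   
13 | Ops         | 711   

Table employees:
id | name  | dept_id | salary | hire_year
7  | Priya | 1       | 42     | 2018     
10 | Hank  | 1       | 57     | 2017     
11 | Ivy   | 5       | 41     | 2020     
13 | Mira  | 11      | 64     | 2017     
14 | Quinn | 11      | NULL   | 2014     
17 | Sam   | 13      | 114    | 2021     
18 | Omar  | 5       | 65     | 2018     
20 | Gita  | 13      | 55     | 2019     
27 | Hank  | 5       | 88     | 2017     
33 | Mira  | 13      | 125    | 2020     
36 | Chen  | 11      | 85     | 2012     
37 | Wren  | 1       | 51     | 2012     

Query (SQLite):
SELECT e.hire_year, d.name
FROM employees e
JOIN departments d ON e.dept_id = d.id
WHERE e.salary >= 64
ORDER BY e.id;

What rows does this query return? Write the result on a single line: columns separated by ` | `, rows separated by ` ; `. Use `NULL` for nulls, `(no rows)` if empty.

Each employees row matches the departments row where dept_id = departments.id.
Then keep rows with e.salary >= 64.

2017 | HR ; 2021 | Ops ; 2018 | Legal ; 2017 | Legal ; 2020 | Ops ; 2012 | HR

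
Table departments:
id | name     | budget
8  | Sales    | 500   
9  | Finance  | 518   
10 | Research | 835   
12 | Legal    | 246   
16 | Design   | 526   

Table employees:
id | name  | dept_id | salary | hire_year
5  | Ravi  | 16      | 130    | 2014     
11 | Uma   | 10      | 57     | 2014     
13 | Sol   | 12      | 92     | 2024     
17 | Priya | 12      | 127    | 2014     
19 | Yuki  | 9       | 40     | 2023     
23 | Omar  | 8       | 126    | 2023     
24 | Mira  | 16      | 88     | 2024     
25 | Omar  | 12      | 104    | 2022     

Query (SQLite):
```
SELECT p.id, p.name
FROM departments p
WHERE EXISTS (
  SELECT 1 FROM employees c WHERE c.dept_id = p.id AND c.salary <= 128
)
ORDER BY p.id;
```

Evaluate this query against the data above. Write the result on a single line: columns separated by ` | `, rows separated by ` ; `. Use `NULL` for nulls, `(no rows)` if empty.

8 | Sales ; 9 | Finance ; 10 | Research ; 12 | Legal ; 16 | Design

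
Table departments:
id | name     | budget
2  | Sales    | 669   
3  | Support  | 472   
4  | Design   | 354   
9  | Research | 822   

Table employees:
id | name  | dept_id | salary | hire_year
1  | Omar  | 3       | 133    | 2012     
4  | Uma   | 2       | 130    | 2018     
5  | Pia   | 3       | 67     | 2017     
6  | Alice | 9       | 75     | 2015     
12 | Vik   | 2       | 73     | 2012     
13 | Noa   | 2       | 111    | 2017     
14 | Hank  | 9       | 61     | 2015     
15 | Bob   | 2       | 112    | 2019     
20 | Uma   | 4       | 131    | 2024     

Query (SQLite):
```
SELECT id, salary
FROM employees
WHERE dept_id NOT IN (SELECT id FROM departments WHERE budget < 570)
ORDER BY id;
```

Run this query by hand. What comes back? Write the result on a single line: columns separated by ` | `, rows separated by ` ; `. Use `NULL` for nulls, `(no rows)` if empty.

4 | 130 ; 6 | 75 ; 12 | 73 ; 13 | 111 ; 14 | 61 ; 15 | 112

Inner query: departments.id where budget < 570.
Outer: keep employees rows whose dept_id is not in that set.
Inner query → {3, 4}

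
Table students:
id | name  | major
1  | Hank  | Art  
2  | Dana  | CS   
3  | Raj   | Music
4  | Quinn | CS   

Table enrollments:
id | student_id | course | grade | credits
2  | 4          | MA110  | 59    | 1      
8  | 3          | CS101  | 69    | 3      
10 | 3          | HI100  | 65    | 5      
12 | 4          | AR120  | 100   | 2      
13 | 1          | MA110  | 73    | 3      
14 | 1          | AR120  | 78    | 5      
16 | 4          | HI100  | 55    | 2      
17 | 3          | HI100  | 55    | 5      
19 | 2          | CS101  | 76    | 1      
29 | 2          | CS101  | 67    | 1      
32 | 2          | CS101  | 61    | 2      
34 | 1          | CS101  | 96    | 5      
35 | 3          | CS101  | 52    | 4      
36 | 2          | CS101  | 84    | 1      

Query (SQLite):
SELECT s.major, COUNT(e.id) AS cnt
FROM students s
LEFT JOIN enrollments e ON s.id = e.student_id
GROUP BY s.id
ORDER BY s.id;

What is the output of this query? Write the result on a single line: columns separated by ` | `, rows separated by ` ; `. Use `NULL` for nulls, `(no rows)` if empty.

Art | 3 ; CS | 4 ; Music | 4 ; CS | 3

LEFT JOIN keeps every students row; unmatched ones get NULL for enrollments columns.
Group by students.id and compute COUNT(e.id). COUNT(col) of an all-NULL group is 0.
  1: ids {13, 14, 34} → COUNT(e.id)=3
  2: ids {19, 29, 32, 36} → COUNT(e.id)=4
  3: ids {8, 10, 17, 35} → COUNT(e.id)=4
  4: ids {2, 12, 16} → COUNT(e.id)=3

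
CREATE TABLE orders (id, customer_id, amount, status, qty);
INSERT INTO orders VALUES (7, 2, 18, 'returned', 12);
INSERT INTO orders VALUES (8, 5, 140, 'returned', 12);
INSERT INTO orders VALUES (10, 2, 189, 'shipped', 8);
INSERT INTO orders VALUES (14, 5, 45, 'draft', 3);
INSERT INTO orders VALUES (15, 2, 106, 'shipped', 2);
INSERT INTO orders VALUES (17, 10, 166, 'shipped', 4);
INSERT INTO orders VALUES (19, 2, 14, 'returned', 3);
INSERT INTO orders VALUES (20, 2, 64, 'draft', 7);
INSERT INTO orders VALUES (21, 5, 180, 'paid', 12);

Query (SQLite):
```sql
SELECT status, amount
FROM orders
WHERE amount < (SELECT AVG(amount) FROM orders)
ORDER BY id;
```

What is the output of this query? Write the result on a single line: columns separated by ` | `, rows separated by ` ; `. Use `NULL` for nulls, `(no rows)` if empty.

returned | 18 ; draft | 45 ; returned | 14 ; draft | 64

Scalar subquery: AVG(amount) over all orders rows = 102.444444 (≈; comparison uses full precision).
Keep rows where amount < that value.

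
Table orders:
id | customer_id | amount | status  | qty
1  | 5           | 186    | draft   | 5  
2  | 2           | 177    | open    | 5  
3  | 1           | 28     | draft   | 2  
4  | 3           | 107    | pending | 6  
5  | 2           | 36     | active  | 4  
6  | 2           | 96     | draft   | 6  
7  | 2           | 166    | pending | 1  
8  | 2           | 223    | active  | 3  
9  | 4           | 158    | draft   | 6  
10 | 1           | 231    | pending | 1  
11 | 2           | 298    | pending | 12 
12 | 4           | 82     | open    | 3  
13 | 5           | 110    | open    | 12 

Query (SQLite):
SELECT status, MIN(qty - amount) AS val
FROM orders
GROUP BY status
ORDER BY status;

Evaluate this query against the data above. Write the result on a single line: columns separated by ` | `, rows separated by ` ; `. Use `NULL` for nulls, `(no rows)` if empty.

For each row compute qty - amount.
Group by status; take MIN of the expression per group.
  active: ids {5, 8} → MIN(qty - amount)=-220
  draft: ids {1, 3, 6, 9} → MIN(qty - amount)=-181
  open: ids {2, 12, 13} → MIN(qty - amount)=-172
  pending: ids {4, 7, 10, 11} → MIN(qty - amount)=-286

active | -220 ; draft | -181 ; open | -172 ; pending | -286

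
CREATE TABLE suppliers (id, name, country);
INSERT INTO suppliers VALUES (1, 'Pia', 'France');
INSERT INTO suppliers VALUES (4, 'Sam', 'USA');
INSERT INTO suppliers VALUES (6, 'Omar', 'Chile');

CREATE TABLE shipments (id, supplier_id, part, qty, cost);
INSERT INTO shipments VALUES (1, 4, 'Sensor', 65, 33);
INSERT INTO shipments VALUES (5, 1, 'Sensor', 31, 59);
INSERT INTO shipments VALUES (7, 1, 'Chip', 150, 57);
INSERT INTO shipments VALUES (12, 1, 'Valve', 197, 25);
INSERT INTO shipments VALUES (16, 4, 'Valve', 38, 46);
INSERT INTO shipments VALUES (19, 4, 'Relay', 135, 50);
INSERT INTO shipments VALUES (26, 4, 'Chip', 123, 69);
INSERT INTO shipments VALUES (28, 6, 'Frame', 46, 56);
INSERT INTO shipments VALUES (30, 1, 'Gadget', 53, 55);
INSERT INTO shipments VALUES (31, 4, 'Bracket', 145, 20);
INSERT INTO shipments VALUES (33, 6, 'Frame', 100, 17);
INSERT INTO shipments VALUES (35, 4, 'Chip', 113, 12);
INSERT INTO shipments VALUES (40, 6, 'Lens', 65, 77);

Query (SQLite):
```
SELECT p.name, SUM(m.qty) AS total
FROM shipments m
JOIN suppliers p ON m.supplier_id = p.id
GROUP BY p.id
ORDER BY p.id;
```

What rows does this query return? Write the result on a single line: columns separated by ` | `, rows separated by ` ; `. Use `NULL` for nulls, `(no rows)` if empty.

Pia | 431 ; Sam | 619 ; Omar | 211

Join each shipments row to its suppliers via supplier_id.
Group joined rows by suppliers.id; compute SUM(m.qty) per group.
  1: ids {5, 7, 12, 30} → SUM(m.qty)=431
  4: ids {1, 16, 19, 26, 31, 35} → SUM(m.qty)=619
  6: ids {28, 33, 40} → SUM(m.qty)=211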